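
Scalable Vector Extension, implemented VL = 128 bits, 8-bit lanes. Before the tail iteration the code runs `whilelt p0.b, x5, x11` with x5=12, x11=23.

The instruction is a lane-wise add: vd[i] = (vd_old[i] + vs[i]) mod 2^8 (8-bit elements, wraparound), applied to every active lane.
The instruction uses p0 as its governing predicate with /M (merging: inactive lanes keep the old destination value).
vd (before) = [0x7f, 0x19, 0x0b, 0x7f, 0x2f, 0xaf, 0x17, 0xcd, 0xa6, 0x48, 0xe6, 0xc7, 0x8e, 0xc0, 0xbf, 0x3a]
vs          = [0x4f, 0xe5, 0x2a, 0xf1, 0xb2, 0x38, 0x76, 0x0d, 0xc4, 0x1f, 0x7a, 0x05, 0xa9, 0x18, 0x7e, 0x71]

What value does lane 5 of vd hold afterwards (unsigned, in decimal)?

vd[5] = 231

lane count: 128 div 8 = 16
active while 12+j < 23, i.e. j ∈ [0,11) capped at 16 ⇒ 11
lane  0: add(0x7f,0x4f) ⇒ 0xce
lane  1: add(0x19,0xe5) ⇒ 0xfe
lane  2: add(0x0b,0x2a) ⇒ 0x35
lane  3: add(0x7f,0xf1) ⇒ 0x70
lane  4: add(0x2f,0xb2) ⇒ 0xe1
lane  5: add(0xaf,0x38) ⇒ 0xe7
lane  6: add(0x17,0x76) ⇒ 0x8d
lane  7: add(0xcd,0x0d) ⇒ 0xda
lane  8: add(0xa6,0xc4) ⇒ 0x6a
lane  9: add(0x48,0x1f) ⇒ 0x67
lane 10: add(0xe6,0x7a) ⇒ 0x60
lane 11: tail/keep ⇒ 0xc7
lane 12: tail/keep ⇒ 0x8e
lane 13: tail/keep ⇒ 0xc0
lane 14: tail/keep ⇒ 0xbf
lane 15: tail/keep ⇒ 0x3a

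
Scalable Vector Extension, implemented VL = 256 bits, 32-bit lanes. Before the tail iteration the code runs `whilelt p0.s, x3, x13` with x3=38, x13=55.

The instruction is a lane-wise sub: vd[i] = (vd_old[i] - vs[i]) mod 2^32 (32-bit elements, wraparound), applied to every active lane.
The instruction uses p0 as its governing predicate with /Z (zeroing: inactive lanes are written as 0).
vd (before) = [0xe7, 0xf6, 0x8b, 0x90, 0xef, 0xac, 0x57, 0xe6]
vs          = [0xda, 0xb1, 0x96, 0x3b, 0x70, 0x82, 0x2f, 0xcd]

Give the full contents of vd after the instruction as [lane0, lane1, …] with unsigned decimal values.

register lanes = 256/32 = 8
whilelt: lane j active iff 38+j < 55 → j < 17 → 8 active
  i=0: sub(0xe7,0xda) → 13
  i=1: sub(0xf6,0xb1) → 69
  i=2: sub(0x8b,0x96) → 4294967285
  i=3: sub(0x90,0x3b) → 85
  i=4: sub(0xef,0x70) → 127
  i=5: sub(0xac,0x82) → 42
  i=6: sub(0x57,0x2f) → 40
  i=7: sub(0xe6,0xcd) → 25

vd = [13, 69, 4294967285, 85, 127, 42, 40, 25]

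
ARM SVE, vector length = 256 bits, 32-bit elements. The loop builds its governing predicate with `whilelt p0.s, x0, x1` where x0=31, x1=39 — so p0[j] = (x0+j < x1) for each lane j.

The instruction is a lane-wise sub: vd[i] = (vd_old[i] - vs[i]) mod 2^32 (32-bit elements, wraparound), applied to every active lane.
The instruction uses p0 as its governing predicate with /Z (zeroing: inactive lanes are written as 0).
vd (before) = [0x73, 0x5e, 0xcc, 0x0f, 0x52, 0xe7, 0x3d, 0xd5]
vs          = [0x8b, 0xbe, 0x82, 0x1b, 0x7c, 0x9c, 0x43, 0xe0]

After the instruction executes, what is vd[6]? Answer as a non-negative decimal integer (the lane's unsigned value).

vd[6] = 4294967290

256-bit reg / 32-bit elem → 8 lanes
active while 31+j < 39, i.e. j ∈ [0,8) capped at 8 ⇒ 8
  i=0: sub(0x73,0x8b) → 4294967272
  i=1: sub(0x5e,0xbe) → 4294967200
  i=2: sub(0xcc,0x82) → 74
  i=3: sub(0x0f,0x1b) → 4294967284
  i=4: sub(0x52,0x7c) → 4294967254
  i=5: sub(0xe7,0x9c) → 75
  i=6: sub(0x3d,0x43) → 4294967290
  i=7: sub(0xd5,0xe0) → 4294967285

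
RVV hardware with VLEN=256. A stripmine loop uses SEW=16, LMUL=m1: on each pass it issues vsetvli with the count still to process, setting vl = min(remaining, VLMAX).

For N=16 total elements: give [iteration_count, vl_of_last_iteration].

VLMAX = VLEN×LMUL/SEW = 256×1/16 = 16
16 elements at 16/iter → 1 passes, remainder 16 on the last

[iterations, last_vl] = [1, 16]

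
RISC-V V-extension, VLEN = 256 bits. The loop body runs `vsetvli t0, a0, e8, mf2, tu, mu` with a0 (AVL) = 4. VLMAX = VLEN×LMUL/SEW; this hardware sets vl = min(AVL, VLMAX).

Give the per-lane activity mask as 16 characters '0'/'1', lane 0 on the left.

predicate = 1111000000000000

VLMAX = VLEN×LMUL/SEW = 256×1/2/8 = 16
vl ← min(4, 16) = 4
bits (lane 0 leftmost): 1111000000000000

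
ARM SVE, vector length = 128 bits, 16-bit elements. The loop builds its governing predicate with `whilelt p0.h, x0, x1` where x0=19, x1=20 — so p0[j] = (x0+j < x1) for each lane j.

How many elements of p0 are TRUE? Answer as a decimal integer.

128-bit reg / 16-bit elem → 8 lanes
active while 19+j < 20, i.e. j ∈ [0,1) capped at 8 ⇒ 1

vl = 1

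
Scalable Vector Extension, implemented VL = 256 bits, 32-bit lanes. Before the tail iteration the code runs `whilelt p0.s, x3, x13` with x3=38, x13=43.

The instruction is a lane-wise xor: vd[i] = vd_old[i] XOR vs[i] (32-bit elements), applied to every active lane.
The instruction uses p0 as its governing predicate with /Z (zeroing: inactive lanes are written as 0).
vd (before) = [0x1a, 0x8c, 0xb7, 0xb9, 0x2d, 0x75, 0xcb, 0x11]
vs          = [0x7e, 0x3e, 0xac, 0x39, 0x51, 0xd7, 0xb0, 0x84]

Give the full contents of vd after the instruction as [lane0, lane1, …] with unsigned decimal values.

lane count: 256 div 32 = 8
whilelt: lane j active iff 38+j < 43 → j < 5 → 5 active
lane  0: xor(0x1a,0x7e) ⇒ 0x64
lane  1: xor(0x8c,0x3e) ⇒ 0xb2
lane  2: xor(0xb7,0xac) ⇒ 0x1b
lane  3: xor(0xb9,0x39) ⇒ 0x80
lane  4: xor(0x2d,0x51) ⇒ 0x7c
lane  5: tail/zero ⇒ 0x00
lane  6: tail/zero ⇒ 0x00
lane  7: tail/zero ⇒ 0x00

vd = [100, 178, 27, 128, 124, 0, 0, 0]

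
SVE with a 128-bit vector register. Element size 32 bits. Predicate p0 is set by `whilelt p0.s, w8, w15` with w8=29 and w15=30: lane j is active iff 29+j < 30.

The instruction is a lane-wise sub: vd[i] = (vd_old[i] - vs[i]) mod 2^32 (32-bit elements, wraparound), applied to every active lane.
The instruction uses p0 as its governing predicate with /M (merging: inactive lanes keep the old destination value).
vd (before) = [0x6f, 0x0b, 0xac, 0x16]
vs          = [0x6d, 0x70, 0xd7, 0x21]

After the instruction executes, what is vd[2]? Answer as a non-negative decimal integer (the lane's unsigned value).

lane count: 128 div 32 = 4
whilelt: lane j active iff 29+j < 30 → j < 1 → 1 active
lane  0: sub(0x6f,0x6d) ⇒ 0x02
lane  1: tail/keep ⇒ 0x0b
lane  2: tail/keep ⇒ 0xac
lane  3: tail/keep ⇒ 0x16

vd[2] = 172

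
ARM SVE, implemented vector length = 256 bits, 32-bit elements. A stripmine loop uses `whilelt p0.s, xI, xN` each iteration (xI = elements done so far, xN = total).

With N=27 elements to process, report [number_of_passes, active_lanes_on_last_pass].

register lanes = 256/32 = 8
27 elements at 8/iter → 4 passes, remainder 3 on the last

[iterations, last_vl] = [4, 3]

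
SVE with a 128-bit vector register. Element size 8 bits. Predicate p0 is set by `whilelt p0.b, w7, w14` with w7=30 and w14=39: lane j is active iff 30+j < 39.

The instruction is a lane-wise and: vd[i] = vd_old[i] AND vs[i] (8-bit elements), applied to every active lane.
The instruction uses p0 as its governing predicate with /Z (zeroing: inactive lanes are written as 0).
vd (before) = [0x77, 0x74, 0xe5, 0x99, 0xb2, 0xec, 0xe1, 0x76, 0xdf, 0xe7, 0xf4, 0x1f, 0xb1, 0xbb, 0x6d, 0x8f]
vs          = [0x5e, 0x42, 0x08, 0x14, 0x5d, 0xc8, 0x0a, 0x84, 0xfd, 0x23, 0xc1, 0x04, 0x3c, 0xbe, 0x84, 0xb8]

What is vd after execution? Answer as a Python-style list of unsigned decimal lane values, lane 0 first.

register lanes = 128/8 = 16
p0[j] = (30+j < 39); true for j=0..8 → 9 lanes set
[0] and(0x77,0x5e) = 0x56
[1] and(0x74,0x42) = 0x40
[2] and(0xe5,0x08) = 0x00
[3] and(0x99,0x14) = 0x10
[4] and(0xb2,0x5d) = 0x10
[5] and(0xec,0xc8) = 0xc8
[6] and(0xe1,0x0a) = 0x00
[7] and(0x76,0x84) = 0x04
[8] and(0xdf,0xfd) = 0xdd
[9] tail/zero = 0x00
[10] tail/zero = 0x00
[11] tail/zero = 0x00
[12] tail/zero = 0x00
[13] tail/zero = 0x00
[14] tail/zero = 0x00
[15] tail/zero = 0x00

vd = [86, 64, 0, 16, 16, 200, 0, 4, 221, 0, 0, 0, 0, 0, 0, 0]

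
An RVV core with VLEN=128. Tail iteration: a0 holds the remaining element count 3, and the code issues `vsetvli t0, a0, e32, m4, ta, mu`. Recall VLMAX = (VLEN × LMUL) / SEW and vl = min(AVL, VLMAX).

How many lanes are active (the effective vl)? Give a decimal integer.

vl = 3

VLMAX = (128 × 4) / 32 = 16 lanes
vl = min(AVL, VLMAX) = min(3, 16) = 3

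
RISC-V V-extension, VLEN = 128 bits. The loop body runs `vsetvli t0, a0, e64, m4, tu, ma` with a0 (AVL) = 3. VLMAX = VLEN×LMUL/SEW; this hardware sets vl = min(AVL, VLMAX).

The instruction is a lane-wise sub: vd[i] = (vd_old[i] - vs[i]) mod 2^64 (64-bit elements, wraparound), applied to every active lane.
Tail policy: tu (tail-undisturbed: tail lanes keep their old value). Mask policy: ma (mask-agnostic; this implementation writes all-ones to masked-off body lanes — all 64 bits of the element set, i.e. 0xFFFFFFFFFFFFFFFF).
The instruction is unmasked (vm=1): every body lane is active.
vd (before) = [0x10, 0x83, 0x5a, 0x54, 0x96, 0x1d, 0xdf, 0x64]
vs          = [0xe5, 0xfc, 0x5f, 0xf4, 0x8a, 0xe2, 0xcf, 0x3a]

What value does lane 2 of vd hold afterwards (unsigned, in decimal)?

VLMAX = VLEN×LMUL/SEW = 128×4/64 = 8
vl = min(AVL, VLMAX) = min(3, 8) = 3
[0] sub(0x10,0xe5) = 0xffffffffffffff2b
[1] sub(0x83,0xfc) = 0xffffffffffffff87
[2] sub(0x5a,0x5f) = 0xfffffffffffffffb
[3] tail/keep = 0x54
[4] tail/keep = 0x96
[5] tail/keep = 0x1d
[6] tail/keep = 0xdf
[7] tail/keep = 0x64

vd[2] = 18446744073709551611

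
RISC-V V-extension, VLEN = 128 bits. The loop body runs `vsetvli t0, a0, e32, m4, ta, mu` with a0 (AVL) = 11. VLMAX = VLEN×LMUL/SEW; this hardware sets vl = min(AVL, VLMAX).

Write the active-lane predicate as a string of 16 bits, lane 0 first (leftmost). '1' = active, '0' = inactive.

VLMAX = (128 × 4) / 32 = 16 lanes
AVL=11 ≤ VLMAX=16, so vl = 11
bits (lane 0 leftmost): 1111111111100000

predicate = 1111111111100000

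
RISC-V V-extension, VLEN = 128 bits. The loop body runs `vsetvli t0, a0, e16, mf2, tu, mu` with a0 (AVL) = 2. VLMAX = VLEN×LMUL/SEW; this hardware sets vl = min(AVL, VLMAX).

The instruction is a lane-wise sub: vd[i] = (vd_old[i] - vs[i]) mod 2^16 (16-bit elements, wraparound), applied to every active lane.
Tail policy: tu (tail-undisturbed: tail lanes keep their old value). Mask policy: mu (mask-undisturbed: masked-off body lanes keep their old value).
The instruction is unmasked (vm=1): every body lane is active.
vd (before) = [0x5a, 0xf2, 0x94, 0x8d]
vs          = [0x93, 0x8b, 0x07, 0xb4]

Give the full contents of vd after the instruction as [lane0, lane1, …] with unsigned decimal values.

VLMAX = (128 × 1/2) / 16 = 4 lanes
vl ← min(2, 4) = 2
[0] sub(0x5a,0x93) = 0xffc7
[1] sub(0xf2,0x8b) = 0x67
[2] tail/keep = 0x94
[3] tail/keep = 0x8d

vd = [65479, 103, 148, 141]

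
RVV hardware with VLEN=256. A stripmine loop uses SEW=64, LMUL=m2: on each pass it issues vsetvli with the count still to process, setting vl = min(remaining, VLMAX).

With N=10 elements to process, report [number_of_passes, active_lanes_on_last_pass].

[iterations, last_vl] = [2, 2]

VLMAX = VLEN×LMUL/SEW = 256×2/64 = 8
10 elements at 8/iter → 2 passes, remainder 2 on the last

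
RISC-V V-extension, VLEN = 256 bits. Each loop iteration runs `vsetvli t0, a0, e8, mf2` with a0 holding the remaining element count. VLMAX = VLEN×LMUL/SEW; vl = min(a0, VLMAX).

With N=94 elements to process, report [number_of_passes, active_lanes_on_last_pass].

[iterations, last_vl] = [6, 14]

lanes per group: 256·1/2/8 = 16
iterations = ceil(94/16) = 6; final-pass vl = 14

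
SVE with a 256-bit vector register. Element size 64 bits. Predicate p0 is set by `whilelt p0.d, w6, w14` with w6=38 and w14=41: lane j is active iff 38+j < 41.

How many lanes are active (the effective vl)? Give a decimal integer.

vl = 3

lane count: 256 div 64 = 4
whilelt: lane j active iff 38+j < 41 → j < 3 → 3 active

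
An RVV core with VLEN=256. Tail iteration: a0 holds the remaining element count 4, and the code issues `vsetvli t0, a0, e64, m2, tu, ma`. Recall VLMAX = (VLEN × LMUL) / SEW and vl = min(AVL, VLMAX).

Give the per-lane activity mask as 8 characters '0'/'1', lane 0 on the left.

VLMAX = (256 × 2) / 64 = 8 lanes
vl = min(AVL, VLMAX) = min(4, 8) = 4
bits (lane 0 leftmost): 11110000

predicate = 11110000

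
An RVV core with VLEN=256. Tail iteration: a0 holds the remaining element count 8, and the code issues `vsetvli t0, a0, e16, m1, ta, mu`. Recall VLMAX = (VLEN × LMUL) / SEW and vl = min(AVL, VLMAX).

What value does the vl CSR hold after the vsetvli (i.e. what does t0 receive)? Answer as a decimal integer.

vl = 8

VLMAX = VLEN×LMUL/SEW = 256×1/16 = 16
vl ← min(8, 16) = 8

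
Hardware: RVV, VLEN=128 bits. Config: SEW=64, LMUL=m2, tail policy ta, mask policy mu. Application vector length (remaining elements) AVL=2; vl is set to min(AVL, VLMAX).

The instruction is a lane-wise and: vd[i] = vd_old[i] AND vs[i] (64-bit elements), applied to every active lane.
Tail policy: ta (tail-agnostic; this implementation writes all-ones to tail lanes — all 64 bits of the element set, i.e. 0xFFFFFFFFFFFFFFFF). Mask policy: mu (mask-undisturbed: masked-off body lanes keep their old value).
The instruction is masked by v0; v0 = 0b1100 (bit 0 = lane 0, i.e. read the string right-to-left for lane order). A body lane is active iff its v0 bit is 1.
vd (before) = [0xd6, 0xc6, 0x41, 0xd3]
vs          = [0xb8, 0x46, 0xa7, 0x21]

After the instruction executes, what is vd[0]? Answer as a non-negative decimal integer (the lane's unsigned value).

VLMAX = (128 × 2) / 64 = 4 lanes
vl = min(AVL, VLMAX) = min(2, 4) = 2
[0] mask-off/keep = 0xd6
[1] mask-off/keep = 0xc6
[2] tail/ones = 0xffffffffffffffff
[3] tail/ones = 0xffffffffffffffff

vd[0] = 214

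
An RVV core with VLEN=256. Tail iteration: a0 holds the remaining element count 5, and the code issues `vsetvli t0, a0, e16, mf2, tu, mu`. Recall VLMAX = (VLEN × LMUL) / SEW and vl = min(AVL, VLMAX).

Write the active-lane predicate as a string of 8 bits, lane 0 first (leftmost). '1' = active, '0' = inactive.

predicate = 11111000

VLMAX = VLEN×LMUL/SEW = 256×1/2/16 = 8
AVL=5 ≤ VLMAX=8, so vl = 5
bits (lane 0 leftmost): 11111000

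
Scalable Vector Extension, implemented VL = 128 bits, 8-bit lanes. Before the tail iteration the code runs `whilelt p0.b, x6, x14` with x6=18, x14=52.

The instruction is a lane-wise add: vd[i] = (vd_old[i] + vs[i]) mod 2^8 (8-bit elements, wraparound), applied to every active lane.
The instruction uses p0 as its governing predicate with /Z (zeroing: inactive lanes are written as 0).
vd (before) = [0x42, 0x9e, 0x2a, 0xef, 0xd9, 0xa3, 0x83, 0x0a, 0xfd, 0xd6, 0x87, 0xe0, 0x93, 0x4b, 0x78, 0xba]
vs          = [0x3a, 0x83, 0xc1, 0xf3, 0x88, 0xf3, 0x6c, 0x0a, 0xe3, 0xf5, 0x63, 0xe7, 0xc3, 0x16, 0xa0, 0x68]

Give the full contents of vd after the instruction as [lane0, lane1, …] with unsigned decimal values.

vd = [124, 33, 235, 226, 97, 150, 239, 20, 224, 203, 234, 199, 86, 97, 24, 34]

register lanes = 128/8 = 16
p0[j] = (18+j < 52); true for j=0..15 → 16 lanes set
  i=0: add(0x42,0x3a) → 124
  i=1: add(0x9e,0x83) → 33
  i=2: add(0x2a,0xc1) → 235
  i=3: add(0xef,0xf3) → 226
  i=4: add(0xd9,0x88) → 97
  i=5: add(0xa3,0xf3) → 150
  i=6: add(0x83,0x6c) → 239
  i=7: add(0x0a,0x0a) → 20
  i=8: add(0xfd,0xe3) → 224
  i=9: add(0xd6,0xf5) → 203
  i=10: add(0x87,0x63) → 234
  i=11: add(0xe0,0xe7) → 199
  i=12: add(0x93,0xc3) → 86
  i=13: add(0x4b,0x16) → 97
  i=14: add(0x78,0xa0) → 24
  i=15: add(0xba,0x68) → 34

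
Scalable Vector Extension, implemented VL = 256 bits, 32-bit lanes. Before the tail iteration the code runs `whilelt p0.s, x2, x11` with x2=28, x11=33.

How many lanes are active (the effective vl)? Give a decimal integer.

register lanes = 256/32 = 8
active while 28+j < 33, i.e. j ∈ [0,5) capped at 8 ⇒ 5

vl = 5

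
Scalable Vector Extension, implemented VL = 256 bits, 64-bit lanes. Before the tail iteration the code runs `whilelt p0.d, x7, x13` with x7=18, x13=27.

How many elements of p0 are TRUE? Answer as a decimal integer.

256-bit reg / 64-bit elem → 4 lanes
whilelt: lane j active iff 18+j < 27 → j < 9 → 4 active

vl = 4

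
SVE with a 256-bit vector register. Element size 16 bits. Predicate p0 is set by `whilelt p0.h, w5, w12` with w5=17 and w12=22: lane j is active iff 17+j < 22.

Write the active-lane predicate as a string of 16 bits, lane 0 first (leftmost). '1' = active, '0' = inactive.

predicate = 1111100000000000

lane count: 256 div 16 = 16
whilelt: lane j active iff 17+j < 22 → j < 5 → 5 active
bits (lane 0 leftmost): 1111100000000000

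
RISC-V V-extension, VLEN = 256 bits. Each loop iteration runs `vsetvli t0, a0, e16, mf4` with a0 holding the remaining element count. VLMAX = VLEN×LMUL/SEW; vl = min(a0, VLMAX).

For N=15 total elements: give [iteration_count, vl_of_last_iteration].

[iterations, last_vl] = [4, 3]

lanes per group: 256·1/4/16 = 4
15 elements at 4/iter → 4 passes, remainder 3 on the last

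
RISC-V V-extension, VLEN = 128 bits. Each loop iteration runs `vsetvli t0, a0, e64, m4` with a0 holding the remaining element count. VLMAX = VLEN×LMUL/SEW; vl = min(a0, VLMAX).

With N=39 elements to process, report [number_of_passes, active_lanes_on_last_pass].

[iterations, last_vl] = [5, 7]

VLMAX = (128 × 4) / 64 = 8 lanes
39 elements at 8/iter → 5 passes, remainder 7 on the last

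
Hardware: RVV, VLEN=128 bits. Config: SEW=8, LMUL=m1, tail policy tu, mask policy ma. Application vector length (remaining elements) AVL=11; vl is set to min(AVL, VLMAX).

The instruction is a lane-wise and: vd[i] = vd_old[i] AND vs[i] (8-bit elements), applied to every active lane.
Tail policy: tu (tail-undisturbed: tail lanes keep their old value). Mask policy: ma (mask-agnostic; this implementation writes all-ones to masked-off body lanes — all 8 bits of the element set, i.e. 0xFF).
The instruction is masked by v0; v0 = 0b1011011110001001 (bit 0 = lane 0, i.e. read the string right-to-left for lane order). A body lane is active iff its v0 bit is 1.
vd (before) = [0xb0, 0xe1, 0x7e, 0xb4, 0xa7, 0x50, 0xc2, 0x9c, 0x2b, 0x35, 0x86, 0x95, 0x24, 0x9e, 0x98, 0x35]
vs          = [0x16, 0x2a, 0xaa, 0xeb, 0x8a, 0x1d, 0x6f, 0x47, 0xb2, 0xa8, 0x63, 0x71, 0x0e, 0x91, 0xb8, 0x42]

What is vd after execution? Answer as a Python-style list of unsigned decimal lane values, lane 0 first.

vd = [16, 255, 255, 160, 255, 255, 255, 4, 34, 32, 2, 149, 36, 158, 152, 53]

VLMAX = VLEN×LMUL/SEW = 128×1/8 = 16
vl ← min(11, 16) = 11
[0] and(0xb0,0x16) = 0x10
[1] mask-off/ones = 0xff
[2] mask-off/ones = 0xff
[3] and(0xb4,0xeb) = 0xa0
[4] mask-off/ones = 0xff
[5] mask-off/ones = 0xff
[6] mask-off/ones = 0xff
[7] and(0x9c,0x47) = 0x04
[8] and(0x2b,0xb2) = 0x22
[9] and(0x35,0xa8) = 0x20
[10] and(0x86,0x63) = 0x02
[11] tail/keep = 0x95
[12] tail/keep = 0x24
[13] tail/keep = 0x9e
[14] tail/keep = 0x98
[15] tail/keep = 0x35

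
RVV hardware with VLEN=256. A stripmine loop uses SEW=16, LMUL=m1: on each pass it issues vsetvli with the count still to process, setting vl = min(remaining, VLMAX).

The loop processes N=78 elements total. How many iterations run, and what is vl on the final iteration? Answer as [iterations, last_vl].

[iterations, last_vl] = [5, 14]

lanes per group: 256·1/16 = 16
78 elements at 16/iter → 5 passes, remainder 14 on the last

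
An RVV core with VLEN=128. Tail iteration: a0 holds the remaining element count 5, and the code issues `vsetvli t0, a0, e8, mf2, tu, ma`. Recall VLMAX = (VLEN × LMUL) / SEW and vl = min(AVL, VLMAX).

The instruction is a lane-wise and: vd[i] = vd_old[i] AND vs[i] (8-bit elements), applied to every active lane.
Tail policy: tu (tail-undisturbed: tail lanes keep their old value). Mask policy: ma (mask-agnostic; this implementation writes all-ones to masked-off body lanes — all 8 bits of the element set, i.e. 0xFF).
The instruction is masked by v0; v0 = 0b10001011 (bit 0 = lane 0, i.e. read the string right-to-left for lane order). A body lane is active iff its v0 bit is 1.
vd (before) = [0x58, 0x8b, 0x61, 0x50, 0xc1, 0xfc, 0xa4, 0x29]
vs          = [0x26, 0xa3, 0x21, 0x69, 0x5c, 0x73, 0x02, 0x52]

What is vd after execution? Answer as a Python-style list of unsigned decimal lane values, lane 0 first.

VLMAX = (128 × 1/2) / 8 = 8 lanes
AVL=5 ≤ VLMAX=8, so vl = 5
[0] and(0x58,0x26) = 0x00
[1] and(0x8b,0xa3) = 0x83
[2] mask-off/ones = 0xff
[3] and(0x50,0x69) = 0x40
[4] mask-off/ones = 0xff
[5] tail/keep = 0xfc
[6] tail/keep = 0xa4
[7] tail/keep = 0x29

vd = [0, 131, 255, 64, 255, 252, 164, 41]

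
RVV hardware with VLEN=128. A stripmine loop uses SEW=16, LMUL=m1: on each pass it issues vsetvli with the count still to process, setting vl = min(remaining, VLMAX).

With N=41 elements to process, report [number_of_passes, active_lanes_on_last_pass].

[iterations, last_vl] = [6, 1]

lanes per group: 128·1/16 = 8
41 elements at 8/iter → 6 passes, remainder 1 on the last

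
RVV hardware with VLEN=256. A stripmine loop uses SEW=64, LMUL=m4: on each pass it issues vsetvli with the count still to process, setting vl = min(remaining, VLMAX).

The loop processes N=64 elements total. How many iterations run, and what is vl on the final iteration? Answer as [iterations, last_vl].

[iterations, last_vl] = [4, 16]

VLMAX = (256 × 4) / 64 = 16 lanes
iterations = ceil(64/16) = 4; final-pass vl = 16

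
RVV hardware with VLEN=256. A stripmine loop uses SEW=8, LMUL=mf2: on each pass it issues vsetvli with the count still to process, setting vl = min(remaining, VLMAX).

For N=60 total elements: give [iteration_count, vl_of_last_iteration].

[iterations, last_vl] = [4, 12]

lanes per group: 256·1/2/8 = 16
60 elements at 16/iter → 4 passes, remainder 12 on the last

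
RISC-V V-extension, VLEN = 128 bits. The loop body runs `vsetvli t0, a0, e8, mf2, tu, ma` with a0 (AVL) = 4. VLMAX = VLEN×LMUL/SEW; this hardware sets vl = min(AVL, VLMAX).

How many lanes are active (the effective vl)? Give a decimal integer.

lanes per group: 128·1/2/8 = 8
AVL=4 ≤ VLMAX=8, so vl = 4

vl = 4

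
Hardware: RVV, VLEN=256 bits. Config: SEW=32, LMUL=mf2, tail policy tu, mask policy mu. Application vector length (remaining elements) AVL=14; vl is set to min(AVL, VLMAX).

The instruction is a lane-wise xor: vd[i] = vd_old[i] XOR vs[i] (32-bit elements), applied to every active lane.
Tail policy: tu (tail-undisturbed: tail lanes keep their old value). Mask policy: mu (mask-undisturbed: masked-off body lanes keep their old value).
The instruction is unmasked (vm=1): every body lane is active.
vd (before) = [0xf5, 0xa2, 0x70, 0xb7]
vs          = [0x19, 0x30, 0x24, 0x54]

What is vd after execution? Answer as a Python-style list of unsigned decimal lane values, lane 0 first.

vd = [236, 146, 84, 227]

lanes per group: 256·1/2/32 = 4
vl ← min(14, 4) = 4
vd[0] xor(0xf5,0x19) -> 0xec
vd[1] xor(0xa2,0x30) -> 0x92
vd[2] xor(0x70,0x24) -> 0x54
vd[3] xor(0xb7,0x54) -> 0xe3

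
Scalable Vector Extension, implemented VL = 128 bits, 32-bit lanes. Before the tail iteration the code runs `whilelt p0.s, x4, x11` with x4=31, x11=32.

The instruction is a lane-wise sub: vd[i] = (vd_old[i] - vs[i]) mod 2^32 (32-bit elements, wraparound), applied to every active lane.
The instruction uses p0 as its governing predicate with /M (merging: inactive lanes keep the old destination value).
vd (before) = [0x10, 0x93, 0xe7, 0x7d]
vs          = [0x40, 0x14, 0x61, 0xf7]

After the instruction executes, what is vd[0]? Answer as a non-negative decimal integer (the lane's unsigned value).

vd[0] = 4294967248

register lanes = 128/32 = 4
p0[j] = (31+j < 32); true for j=0..0 → 1 lanes set
[0] sub(0x10,0x40) = 0xffffffd0
[1] tail/keep = 0x93
[2] tail/keep = 0xe7
[3] tail/keep = 0x7d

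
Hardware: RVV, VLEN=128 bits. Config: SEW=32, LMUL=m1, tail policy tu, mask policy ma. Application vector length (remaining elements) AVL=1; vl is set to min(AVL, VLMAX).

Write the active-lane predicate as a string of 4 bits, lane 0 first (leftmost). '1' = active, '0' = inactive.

lanes per group: 128·1/32 = 4
vl = min(AVL, VLMAX) = min(1, 4) = 1
bits (lane 0 leftmost): 1000

predicate = 1000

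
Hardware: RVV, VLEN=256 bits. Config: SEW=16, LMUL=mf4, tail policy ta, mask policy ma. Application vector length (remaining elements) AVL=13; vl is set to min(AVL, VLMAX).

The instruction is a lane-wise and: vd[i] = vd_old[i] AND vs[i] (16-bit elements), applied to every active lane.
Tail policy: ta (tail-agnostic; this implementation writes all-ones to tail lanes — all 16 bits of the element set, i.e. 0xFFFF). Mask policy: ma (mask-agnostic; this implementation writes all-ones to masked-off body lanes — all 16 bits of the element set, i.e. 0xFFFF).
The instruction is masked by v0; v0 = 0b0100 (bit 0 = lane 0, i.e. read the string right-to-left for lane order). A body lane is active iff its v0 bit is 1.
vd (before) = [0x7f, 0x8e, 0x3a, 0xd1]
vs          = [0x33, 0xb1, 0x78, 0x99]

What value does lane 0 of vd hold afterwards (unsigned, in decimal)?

vd[0] = 65535

lanes per group: 256·1/4/16 = 4
vl = min(AVL, VLMAX) = min(13, 4) = 4
[0] mask-off/ones = 0xffff
[1] mask-off/ones = 0xffff
[2] and(0x3a,0x78) = 0x38
[3] mask-off/ones = 0xffff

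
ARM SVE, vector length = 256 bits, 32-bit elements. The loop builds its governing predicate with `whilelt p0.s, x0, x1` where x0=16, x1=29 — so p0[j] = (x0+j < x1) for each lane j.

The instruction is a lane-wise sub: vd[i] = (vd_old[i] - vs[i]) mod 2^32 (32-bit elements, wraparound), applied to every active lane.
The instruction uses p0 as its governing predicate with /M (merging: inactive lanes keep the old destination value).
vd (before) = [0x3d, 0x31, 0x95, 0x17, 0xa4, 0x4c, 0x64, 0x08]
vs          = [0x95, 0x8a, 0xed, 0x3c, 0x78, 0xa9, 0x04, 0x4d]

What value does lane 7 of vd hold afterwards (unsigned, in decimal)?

vd[7] = 4294967227

256-bit reg / 32-bit elem → 8 lanes
whilelt: lane j active iff 16+j < 29 → j < 13 → 8 active
  i=0: sub(0x3d,0x95) → 4294967208
  i=1: sub(0x31,0x8a) → 4294967207
  i=2: sub(0x95,0xed) → 4294967208
  i=3: sub(0x17,0x3c) → 4294967259
  i=4: sub(0xa4,0x78) → 44
  i=5: sub(0x4c,0xa9) → 4294967203
  i=6: sub(0x64,0x04) → 96
  i=7: sub(0x08,0x4d) → 4294967227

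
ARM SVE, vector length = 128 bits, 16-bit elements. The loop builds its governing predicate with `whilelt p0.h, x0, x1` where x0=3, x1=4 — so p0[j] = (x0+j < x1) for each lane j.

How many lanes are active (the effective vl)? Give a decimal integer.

vl = 1

register lanes = 128/16 = 8
whilelt: lane j active iff 3+j < 4 → j < 1 → 1 active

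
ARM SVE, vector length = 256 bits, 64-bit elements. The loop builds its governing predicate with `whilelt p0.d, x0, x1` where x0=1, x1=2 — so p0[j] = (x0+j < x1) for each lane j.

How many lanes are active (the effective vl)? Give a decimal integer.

register lanes = 256/64 = 4
whilelt: lane j active iff 1+j < 2 → j < 1 → 1 active

vl = 1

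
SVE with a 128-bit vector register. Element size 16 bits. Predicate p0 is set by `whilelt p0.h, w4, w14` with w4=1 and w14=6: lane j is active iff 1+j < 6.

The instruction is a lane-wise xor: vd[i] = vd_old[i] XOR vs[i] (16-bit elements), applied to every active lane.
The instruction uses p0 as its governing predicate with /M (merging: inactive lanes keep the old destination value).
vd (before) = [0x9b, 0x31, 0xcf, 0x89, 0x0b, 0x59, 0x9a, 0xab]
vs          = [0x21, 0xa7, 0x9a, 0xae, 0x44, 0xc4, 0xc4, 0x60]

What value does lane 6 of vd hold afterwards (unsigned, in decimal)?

lane count: 128 div 16 = 8
active while 1+j < 6, i.e. j ∈ [0,5) capped at 8 ⇒ 5
  i=0: xor(0x9b,0x21) → 186
  i=1: xor(0x31,0xa7) → 150
  i=2: xor(0xcf,0x9a) → 85
  i=3: xor(0x89,0xae) → 39
  i=4: xor(0x0b,0x44) → 79
  i=5: tail/keep → 89
  i=6: tail/keep → 154
  i=7: tail/keep → 171

vd[6] = 154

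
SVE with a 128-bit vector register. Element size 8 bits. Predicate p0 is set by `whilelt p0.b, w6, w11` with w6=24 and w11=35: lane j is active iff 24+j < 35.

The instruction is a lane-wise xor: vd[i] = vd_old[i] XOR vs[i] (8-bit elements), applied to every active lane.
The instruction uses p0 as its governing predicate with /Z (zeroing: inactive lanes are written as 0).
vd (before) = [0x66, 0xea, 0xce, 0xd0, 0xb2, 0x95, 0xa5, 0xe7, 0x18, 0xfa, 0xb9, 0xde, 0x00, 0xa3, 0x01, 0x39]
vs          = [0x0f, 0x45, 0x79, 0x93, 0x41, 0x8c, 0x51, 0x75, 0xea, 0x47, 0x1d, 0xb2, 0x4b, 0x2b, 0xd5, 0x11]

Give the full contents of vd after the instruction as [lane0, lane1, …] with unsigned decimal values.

128-bit reg / 8-bit elem → 16 lanes
p0[j] = (24+j < 35); true for j=0..10 → 11 lanes set
  i=0: xor(0x66,0x0f) → 105
  i=1: xor(0xea,0x45) → 175
  i=2: xor(0xce,0x79) → 183
  i=3: xor(0xd0,0x93) → 67
  i=4: xor(0xb2,0x41) → 243
  i=5: xor(0x95,0x8c) → 25
  i=6: xor(0xa5,0x51) → 244
  i=7: xor(0xe7,0x75) → 146
  i=8: xor(0x18,0xea) → 242
  i=9: xor(0xfa,0x47) → 189
  i=10: xor(0xb9,0x1d) → 164
  i=11: tail/zero → 0
  i=12: tail/zero → 0
  i=13: tail/zero → 0
  i=14: tail/zero → 0
  i=15: tail/zero → 0

vd = [105, 175, 183, 67, 243, 25, 244, 146, 242, 189, 164, 0, 0, 0, 0, 0]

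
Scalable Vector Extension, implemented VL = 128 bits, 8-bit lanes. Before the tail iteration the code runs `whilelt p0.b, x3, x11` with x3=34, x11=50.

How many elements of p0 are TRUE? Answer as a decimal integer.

vl = 16

128-bit reg / 8-bit elem → 16 lanes
active while 34+j < 50, i.e. j ∈ [0,16) capped at 16 ⇒ 16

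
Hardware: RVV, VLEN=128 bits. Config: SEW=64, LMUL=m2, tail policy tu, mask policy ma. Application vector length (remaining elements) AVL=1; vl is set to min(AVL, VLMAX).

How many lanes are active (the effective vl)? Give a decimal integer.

vl = 1

lanes per group: 128·2/64 = 4
AVL=1 ≤ VLMAX=4, so vl = 1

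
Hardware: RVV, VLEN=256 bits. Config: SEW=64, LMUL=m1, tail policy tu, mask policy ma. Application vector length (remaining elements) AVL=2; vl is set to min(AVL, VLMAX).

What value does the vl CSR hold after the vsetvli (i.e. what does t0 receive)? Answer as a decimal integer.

lanes per group: 256·1/64 = 4
vl = min(AVL, VLMAX) = min(2, 4) = 2

vl = 2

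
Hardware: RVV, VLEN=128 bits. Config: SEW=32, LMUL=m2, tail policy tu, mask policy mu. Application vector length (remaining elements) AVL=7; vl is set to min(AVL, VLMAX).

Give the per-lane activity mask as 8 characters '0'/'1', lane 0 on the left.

lanes per group: 128·2/32 = 8
vl ← min(7, 8) = 7
bits (lane 0 leftmost): 11111110

predicate = 11111110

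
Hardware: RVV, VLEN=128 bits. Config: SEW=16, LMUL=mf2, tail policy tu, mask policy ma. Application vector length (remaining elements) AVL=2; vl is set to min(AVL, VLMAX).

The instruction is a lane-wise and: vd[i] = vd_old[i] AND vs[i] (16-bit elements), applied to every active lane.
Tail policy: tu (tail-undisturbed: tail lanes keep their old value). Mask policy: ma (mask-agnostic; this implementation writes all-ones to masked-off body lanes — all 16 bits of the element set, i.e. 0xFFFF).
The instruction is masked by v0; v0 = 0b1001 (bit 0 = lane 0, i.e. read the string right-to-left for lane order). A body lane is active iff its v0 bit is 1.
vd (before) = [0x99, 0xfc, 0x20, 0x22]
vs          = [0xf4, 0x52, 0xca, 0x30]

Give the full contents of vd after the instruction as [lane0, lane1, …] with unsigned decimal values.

vd = [144, 65535, 32, 34]

VLMAX = (128 × 1/2) / 16 = 4 lanes
vl ← min(2, 4) = 2
[0] and(0x99,0xf4) = 0x90
[1] mask-off/ones = 0xffff
[2] tail/keep = 0x20
[3] tail/keep = 0x22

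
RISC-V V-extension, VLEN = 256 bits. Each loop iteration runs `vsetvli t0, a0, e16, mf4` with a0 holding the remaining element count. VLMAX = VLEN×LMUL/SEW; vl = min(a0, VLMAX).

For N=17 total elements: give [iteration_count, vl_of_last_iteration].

[iterations, last_vl] = [5, 1]

VLMAX = (256 × 1/4) / 16 = 4 lanes
iterations = ceil(17/4) = 5; final-pass vl = 1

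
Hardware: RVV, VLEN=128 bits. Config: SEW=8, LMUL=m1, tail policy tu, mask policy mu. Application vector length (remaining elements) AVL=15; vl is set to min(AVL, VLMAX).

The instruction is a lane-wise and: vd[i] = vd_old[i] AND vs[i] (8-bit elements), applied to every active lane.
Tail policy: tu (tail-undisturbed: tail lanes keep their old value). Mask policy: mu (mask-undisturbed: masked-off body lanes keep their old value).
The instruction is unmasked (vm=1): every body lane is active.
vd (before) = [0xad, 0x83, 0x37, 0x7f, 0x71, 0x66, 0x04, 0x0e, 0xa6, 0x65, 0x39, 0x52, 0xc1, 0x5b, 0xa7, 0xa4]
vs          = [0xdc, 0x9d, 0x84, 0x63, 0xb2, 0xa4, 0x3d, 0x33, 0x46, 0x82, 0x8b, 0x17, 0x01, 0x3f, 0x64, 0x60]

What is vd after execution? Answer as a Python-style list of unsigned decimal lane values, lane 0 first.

VLMAX = VLEN×LMUL/SEW = 128×1/8 = 16
vl = min(AVL, VLMAX) = min(15, 16) = 15
[0] and(0xad,0xdc) = 0x8c
[1] and(0x83,0x9d) = 0x81
[2] and(0x37,0x84) = 0x04
[3] and(0x7f,0x63) = 0x63
[4] and(0x71,0xb2) = 0x30
[5] and(0x66,0xa4) = 0x24
[6] and(0x04,0x3d) = 0x04
[7] and(0x0e,0x33) = 0x02
[8] and(0xa6,0x46) = 0x06
[9] and(0x65,0x82) = 0x00
[10] and(0x39,0x8b) = 0x09
[11] and(0x52,0x17) = 0x12
[12] and(0xc1,0x01) = 0x01
[13] and(0x5b,0x3f) = 0x1b
[14] and(0xa7,0x64) = 0x24
[15] tail/keep = 0xa4

vd = [140, 129, 4, 99, 48, 36, 4, 2, 6, 0, 9, 18, 1, 27, 36, 164]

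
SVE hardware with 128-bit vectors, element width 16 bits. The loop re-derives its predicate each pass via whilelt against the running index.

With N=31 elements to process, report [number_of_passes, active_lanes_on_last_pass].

128-bit reg / 16-bit elem → 8 lanes
iterations = ceil(31/8) = 4; final-pass vl = 7

[iterations, last_vl] = [4, 7]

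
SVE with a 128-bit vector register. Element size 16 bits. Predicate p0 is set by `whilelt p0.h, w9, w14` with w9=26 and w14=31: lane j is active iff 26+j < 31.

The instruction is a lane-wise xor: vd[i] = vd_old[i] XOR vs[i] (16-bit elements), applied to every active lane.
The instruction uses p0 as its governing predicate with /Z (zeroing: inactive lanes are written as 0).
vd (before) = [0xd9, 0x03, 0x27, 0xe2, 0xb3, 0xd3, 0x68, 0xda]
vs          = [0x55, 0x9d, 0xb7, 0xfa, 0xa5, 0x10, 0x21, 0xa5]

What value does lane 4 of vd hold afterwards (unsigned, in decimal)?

lane count: 128 div 16 = 8
p0[j] = (26+j < 31); true for j=0..4 → 5 lanes set
  i=0: xor(0xd9,0x55) → 140
  i=1: xor(0x03,0x9d) → 158
  i=2: xor(0x27,0xb7) → 144
  i=3: xor(0xe2,0xfa) → 24
  i=4: xor(0xb3,0xa5) → 22
  i=5: tail/zero → 0
  i=6: tail/zero → 0
  i=7: tail/zero → 0

vd[4] = 22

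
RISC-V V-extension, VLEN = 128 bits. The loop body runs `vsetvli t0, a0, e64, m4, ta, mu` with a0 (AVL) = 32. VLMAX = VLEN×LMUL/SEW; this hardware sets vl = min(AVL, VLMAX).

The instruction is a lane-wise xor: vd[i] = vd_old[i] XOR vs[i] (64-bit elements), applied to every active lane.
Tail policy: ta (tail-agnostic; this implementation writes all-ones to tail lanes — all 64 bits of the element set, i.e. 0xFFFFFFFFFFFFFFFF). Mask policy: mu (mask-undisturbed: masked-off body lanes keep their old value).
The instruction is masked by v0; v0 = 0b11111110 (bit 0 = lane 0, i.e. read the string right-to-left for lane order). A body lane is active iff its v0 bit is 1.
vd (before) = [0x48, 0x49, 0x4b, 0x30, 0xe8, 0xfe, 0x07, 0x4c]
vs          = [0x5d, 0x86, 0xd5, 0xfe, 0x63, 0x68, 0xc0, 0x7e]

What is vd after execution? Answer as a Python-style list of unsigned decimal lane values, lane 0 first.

VLMAX = (128 × 4) / 64 = 8 lanes
AVL=32 > VLMAX=8, so vl = 8
lane  0: mask-off/keep ⇒ 0x48
lane  1: xor(0x49,0x86) ⇒ 0xcf
lane  2: xor(0x4b,0xd5) ⇒ 0x9e
lane  3: xor(0x30,0xfe) ⇒ 0xce
lane  4: xor(0xe8,0x63) ⇒ 0x8b
lane  5: xor(0xfe,0x68) ⇒ 0x96
lane  6: xor(0x07,0xc0) ⇒ 0xc7
lane  7: xor(0x4c,0x7e) ⇒ 0x32

vd = [72, 207, 158, 206, 139, 150, 199, 50]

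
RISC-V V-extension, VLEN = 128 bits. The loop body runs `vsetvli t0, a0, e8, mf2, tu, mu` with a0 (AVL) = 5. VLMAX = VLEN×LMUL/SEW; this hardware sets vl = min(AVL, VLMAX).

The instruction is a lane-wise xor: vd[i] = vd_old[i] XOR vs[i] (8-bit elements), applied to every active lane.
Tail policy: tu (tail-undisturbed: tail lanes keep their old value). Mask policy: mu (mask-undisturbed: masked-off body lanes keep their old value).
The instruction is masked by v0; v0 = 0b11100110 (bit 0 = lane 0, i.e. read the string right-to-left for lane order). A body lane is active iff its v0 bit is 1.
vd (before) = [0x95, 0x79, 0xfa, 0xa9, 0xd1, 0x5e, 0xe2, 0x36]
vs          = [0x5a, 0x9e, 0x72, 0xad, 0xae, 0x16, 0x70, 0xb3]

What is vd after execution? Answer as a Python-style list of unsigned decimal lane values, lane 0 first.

lanes per group: 128·1/2/8 = 8
AVL=5 ≤ VLMAX=8, so vl = 5
  i=0: mask-off/keep → 149
  i=1: xor(0x79,0x9e) → 231
  i=2: xor(0xfa,0x72) → 136
  i=3: mask-off/keep → 169
  i=4: mask-off/keep → 209
  i=5: tail/keep → 94
  i=6: tail/keep → 226
  i=7: tail/keep → 54

vd = [149, 231, 136, 169, 209, 94, 226, 54]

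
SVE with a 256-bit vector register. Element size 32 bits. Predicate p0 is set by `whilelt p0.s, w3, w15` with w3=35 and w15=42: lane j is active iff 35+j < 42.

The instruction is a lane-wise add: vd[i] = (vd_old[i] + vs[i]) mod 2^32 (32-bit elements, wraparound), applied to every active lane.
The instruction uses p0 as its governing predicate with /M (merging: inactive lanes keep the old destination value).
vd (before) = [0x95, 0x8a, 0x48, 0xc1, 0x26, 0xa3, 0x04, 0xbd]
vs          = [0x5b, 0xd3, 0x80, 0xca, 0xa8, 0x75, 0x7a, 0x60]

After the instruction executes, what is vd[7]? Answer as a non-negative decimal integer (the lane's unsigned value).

lane count: 256 div 32 = 8
active while 35+j < 42, i.e. j ∈ [0,7) capped at 8 ⇒ 7
[0] add(0x95,0x5b) = 0xf0
[1] add(0x8a,0xd3) = 0x15d
[2] add(0x48,0x80) = 0xc8
[3] add(0xc1,0xca) = 0x18b
[4] add(0x26,0xa8) = 0xce
[5] add(0xa3,0x75) = 0x118
[6] add(0x04,0x7a) = 0x7e
[7] tail/keep = 0xbd

vd[7] = 189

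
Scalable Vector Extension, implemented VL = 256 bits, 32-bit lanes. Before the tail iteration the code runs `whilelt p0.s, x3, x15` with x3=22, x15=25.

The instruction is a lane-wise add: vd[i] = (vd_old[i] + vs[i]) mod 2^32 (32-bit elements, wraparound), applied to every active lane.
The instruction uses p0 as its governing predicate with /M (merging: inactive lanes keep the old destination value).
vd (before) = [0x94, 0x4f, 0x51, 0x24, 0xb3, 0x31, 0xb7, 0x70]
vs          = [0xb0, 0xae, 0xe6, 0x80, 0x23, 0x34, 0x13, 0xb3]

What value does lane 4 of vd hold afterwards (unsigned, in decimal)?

lane count: 256 div 32 = 8
p0[j] = (22+j < 25); true for j=0..2 → 3 lanes set
vd[0] add(0x94,0xb0) -> 0x144
vd[1] add(0x4f,0xae) -> 0xfd
vd[2] add(0x51,0xe6) -> 0x137
vd[3] tail/keep -> 0x24
vd[4] tail/keep -> 0xb3
vd[5] tail/keep -> 0x31
vd[6] tail/keep -> 0xb7
vd[7] tail/keep -> 0x70

vd[4] = 179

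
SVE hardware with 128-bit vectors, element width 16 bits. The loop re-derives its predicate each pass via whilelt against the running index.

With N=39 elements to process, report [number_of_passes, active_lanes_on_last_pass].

[iterations, last_vl] = [5, 7]

128-bit reg / 16-bit elem → 8 lanes
iterations = ceil(39/8) = 5; final-pass vl = 7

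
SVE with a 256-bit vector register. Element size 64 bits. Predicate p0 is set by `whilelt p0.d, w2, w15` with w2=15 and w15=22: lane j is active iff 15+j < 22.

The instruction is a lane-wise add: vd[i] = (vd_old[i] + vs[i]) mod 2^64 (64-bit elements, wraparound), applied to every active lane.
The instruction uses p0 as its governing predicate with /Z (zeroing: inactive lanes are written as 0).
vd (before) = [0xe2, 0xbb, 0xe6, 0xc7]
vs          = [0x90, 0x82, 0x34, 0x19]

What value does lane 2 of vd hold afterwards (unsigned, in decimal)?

vd[2] = 282

register lanes = 256/64 = 4
whilelt: lane j active iff 15+j < 22 → j < 7 → 4 active
  i=0: add(0xe2,0x90) → 370
  i=1: add(0xbb,0x82) → 317
  i=2: add(0xe6,0x34) → 282
  i=3: add(0xc7,0x19) → 224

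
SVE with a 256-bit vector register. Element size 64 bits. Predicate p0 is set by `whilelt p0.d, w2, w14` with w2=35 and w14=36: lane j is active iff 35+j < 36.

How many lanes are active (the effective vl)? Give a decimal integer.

register lanes = 256/64 = 4
active while 35+j < 36, i.e. j ∈ [0,1) capped at 4 ⇒ 1

vl = 1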